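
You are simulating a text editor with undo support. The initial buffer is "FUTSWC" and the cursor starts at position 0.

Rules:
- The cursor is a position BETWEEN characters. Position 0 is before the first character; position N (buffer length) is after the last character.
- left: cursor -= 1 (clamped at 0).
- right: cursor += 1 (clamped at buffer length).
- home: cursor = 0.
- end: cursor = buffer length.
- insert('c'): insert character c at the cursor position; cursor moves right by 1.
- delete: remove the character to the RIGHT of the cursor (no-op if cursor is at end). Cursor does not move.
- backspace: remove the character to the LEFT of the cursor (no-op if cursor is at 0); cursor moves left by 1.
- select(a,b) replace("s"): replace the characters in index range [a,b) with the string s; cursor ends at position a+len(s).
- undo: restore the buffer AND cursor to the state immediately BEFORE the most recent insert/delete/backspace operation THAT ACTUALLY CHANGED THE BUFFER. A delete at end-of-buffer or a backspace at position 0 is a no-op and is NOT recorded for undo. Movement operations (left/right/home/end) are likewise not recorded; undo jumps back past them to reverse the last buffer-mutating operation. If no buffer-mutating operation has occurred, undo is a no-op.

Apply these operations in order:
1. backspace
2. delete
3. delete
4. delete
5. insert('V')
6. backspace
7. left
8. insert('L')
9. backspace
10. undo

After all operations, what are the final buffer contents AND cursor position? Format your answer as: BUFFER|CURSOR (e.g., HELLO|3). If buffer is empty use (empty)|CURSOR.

Answer: LSWC|1

Derivation:
After op 1 (backspace): buf='FUTSWC' cursor=0
After op 2 (delete): buf='UTSWC' cursor=0
After op 3 (delete): buf='TSWC' cursor=0
After op 4 (delete): buf='SWC' cursor=0
After op 5 (insert('V')): buf='VSWC' cursor=1
After op 6 (backspace): buf='SWC' cursor=0
After op 7 (left): buf='SWC' cursor=0
After op 8 (insert('L')): buf='LSWC' cursor=1
After op 9 (backspace): buf='SWC' cursor=0
After op 10 (undo): buf='LSWC' cursor=1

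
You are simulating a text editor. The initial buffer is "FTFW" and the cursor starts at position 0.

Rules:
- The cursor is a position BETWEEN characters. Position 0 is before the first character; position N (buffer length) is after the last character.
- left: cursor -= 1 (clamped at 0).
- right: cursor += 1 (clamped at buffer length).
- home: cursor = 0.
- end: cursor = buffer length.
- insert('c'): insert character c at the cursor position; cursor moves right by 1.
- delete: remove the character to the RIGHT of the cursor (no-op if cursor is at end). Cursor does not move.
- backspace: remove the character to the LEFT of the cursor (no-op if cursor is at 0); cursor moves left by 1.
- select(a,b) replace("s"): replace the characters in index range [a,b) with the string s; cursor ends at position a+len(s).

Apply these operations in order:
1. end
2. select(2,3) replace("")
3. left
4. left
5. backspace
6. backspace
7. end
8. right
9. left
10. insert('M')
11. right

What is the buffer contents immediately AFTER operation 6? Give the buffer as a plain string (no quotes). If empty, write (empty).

Answer: FTW

Derivation:
After op 1 (end): buf='FTFW' cursor=4
After op 2 (select(2,3) replace("")): buf='FTW' cursor=2
After op 3 (left): buf='FTW' cursor=1
After op 4 (left): buf='FTW' cursor=0
After op 5 (backspace): buf='FTW' cursor=0
After op 6 (backspace): buf='FTW' cursor=0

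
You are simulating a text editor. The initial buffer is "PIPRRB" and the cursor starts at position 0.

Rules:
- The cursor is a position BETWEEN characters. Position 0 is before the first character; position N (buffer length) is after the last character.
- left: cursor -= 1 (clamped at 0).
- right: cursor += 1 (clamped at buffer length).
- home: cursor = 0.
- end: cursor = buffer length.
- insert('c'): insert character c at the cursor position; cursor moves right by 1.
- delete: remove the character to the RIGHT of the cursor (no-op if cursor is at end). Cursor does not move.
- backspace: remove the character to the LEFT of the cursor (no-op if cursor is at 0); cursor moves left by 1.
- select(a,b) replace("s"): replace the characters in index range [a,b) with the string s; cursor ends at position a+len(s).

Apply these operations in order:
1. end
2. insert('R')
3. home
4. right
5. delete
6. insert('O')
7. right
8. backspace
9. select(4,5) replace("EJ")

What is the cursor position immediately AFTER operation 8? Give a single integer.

After op 1 (end): buf='PIPRRB' cursor=6
After op 2 (insert('R')): buf='PIPRRBR' cursor=7
After op 3 (home): buf='PIPRRBR' cursor=0
After op 4 (right): buf='PIPRRBR' cursor=1
After op 5 (delete): buf='PPRRBR' cursor=1
After op 6 (insert('O')): buf='POPRRBR' cursor=2
After op 7 (right): buf='POPRRBR' cursor=3
After op 8 (backspace): buf='PORRBR' cursor=2

Answer: 2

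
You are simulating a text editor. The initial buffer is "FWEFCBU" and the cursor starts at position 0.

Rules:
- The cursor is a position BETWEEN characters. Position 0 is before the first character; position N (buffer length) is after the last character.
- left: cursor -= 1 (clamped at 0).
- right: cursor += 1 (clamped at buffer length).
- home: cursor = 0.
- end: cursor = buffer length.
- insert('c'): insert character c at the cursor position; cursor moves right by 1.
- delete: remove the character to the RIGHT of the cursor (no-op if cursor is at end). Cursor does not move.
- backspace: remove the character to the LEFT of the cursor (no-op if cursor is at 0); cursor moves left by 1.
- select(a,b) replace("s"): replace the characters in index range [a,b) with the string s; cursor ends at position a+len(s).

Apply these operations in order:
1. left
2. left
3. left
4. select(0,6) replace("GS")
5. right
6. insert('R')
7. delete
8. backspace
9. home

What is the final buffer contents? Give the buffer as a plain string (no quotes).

Answer: GSU

Derivation:
After op 1 (left): buf='FWEFCBU' cursor=0
After op 2 (left): buf='FWEFCBU' cursor=0
After op 3 (left): buf='FWEFCBU' cursor=0
After op 4 (select(0,6) replace("GS")): buf='GSU' cursor=2
After op 5 (right): buf='GSU' cursor=3
After op 6 (insert('R')): buf='GSUR' cursor=4
After op 7 (delete): buf='GSUR' cursor=4
After op 8 (backspace): buf='GSU' cursor=3
After op 9 (home): buf='GSU' cursor=0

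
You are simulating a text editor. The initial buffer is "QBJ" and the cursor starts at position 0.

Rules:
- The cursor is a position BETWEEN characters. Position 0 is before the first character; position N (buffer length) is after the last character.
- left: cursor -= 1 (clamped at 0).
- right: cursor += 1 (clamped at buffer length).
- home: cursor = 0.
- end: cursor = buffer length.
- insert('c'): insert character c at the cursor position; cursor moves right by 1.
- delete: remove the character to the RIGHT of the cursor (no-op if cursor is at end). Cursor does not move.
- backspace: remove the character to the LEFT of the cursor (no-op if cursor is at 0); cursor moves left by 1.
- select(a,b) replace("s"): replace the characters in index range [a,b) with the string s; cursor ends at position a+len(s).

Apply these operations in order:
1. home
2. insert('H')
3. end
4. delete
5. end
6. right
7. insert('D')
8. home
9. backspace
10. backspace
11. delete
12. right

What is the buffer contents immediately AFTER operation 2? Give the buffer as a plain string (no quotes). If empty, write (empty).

After op 1 (home): buf='QBJ' cursor=0
After op 2 (insert('H')): buf='HQBJ' cursor=1

Answer: HQBJ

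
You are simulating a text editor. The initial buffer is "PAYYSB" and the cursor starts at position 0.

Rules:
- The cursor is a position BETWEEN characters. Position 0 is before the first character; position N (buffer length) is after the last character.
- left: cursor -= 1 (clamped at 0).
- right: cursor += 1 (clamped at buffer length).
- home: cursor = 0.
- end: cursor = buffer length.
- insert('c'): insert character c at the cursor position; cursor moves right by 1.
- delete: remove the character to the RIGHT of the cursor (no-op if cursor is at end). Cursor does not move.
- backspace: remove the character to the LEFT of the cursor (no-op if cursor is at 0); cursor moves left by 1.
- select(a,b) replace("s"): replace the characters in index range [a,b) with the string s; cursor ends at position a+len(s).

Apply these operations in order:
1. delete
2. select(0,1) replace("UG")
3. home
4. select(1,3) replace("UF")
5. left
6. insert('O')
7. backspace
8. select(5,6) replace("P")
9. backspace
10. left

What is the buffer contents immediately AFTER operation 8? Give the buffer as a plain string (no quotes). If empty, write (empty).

Answer: UUFYSP

Derivation:
After op 1 (delete): buf='AYYSB' cursor=0
After op 2 (select(0,1) replace("UG")): buf='UGYYSB' cursor=2
After op 3 (home): buf='UGYYSB' cursor=0
After op 4 (select(1,3) replace("UF")): buf='UUFYSB' cursor=3
After op 5 (left): buf='UUFYSB' cursor=2
After op 6 (insert('O')): buf='UUOFYSB' cursor=3
After op 7 (backspace): buf='UUFYSB' cursor=2
After op 8 (select(5,6) replace("P")): buf='UUFYSP' cursor=6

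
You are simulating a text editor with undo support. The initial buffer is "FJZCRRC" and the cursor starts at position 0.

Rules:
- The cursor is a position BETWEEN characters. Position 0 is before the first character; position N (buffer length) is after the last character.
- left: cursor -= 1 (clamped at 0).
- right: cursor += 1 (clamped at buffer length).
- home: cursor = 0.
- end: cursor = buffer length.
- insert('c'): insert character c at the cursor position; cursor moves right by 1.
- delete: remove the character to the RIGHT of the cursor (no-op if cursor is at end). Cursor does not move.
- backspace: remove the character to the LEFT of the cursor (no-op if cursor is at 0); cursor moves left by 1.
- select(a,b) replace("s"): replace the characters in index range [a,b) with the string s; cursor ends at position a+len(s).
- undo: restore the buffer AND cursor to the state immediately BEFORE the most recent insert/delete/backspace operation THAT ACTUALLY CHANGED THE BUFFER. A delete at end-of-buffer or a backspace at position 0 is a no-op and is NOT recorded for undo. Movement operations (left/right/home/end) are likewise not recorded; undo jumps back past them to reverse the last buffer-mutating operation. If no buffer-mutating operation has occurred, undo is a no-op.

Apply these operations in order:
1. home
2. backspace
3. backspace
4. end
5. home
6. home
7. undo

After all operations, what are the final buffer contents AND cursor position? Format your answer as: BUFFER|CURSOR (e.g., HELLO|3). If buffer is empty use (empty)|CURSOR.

After op 1 (home): buf='FJZCRRC' cursor=0
After op 2 (backspace): buf='FJZCRRC' cursor=0
After op 3 (backspace): buf='FJZCRRC' cursor=0
After op 4 (end): buf='FJZCRRC' cursor=7
After op 5 (home): buf='FJZCRRC' cursor=0
After op 6 (home): buf='FJZCRRC' cursor=0
After op 7 (undo): buf='FJZCRRC' cursor=0

Answer: FJZCRRC|0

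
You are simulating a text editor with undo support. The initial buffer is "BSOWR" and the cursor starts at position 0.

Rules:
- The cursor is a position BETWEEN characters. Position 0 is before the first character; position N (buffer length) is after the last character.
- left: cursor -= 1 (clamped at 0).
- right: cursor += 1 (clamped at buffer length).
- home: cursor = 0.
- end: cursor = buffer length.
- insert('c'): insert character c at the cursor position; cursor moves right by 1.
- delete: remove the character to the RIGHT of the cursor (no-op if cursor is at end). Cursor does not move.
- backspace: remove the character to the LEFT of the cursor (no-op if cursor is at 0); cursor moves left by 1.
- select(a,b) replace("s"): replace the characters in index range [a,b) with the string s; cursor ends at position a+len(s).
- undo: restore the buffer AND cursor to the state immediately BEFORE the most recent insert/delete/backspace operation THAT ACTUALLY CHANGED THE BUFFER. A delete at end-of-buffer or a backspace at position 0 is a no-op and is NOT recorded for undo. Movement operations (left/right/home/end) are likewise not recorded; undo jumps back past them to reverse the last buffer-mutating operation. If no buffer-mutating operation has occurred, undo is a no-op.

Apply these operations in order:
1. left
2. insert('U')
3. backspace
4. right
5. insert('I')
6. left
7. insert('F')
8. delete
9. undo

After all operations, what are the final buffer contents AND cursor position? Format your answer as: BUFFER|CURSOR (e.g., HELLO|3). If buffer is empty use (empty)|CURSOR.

After op 1 (left): buf='BSOWR' cursor=0
After op 2 (insert('U')): buf='UBSOWR' cursor=1
After op 3 (backspace): buf='BSOWR' cursor=0
After op 4 (right): buf='BSOWR' cursor=1
After op 5 (insert('I')): buf='BISOWR' cursor=2
After op 6 (left): buf='BISOWR' cursor=1
After op 7 (insert('F')): buf='BFISOWR' cursor=2
After op 8 (delete): buf='BFSOWR' cursor=2
After op 9 (undo): buf='BFISOWR' cursor=2

Answer: BFISOWR|2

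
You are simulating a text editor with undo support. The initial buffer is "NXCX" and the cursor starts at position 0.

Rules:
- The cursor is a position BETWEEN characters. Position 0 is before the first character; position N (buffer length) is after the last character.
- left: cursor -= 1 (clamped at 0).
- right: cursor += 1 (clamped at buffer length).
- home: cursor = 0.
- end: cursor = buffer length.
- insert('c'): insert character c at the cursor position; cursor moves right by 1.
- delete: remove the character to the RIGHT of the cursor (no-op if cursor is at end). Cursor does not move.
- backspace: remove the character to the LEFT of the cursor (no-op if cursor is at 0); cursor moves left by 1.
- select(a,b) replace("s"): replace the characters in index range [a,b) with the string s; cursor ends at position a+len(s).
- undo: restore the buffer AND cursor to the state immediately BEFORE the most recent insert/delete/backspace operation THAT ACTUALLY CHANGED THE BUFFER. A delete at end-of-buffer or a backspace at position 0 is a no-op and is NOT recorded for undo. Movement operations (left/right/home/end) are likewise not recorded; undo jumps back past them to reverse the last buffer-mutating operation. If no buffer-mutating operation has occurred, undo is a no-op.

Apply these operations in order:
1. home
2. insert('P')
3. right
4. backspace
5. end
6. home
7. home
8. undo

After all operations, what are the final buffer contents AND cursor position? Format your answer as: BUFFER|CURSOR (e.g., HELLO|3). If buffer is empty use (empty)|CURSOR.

After op 1 (home): buf='NXCX' cursor=0
After op 2 (insert('P')): buf='PNXCX' cursor=1
After op 3 (right): buf='PNXCX' cursor=2
After op 4 (backspace): buf='PXCX' cursor=1
After op 5 (end): buf='PXCX' cursor=4
After op 6 (home): buf='PXCX' cursor=0
After op 7 (home): buf='PXCX' cursor=0
After op 8 (undo): buf='PNXCX' cursor=2

Answer: PNXCX|2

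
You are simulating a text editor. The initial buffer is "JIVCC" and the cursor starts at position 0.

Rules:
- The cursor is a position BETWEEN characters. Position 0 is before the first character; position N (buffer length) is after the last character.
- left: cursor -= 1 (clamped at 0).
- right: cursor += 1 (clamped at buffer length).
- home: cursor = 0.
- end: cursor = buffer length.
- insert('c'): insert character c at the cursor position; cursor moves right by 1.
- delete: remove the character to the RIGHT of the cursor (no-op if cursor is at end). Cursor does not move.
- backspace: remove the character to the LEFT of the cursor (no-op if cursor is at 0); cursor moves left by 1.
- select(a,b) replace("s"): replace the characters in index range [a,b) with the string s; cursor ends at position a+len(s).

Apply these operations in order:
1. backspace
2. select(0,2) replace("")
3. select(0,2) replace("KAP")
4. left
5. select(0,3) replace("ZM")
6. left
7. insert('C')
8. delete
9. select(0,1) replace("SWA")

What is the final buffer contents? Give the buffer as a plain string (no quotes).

Answer: SWACC

Derivation:
After op 1 (backspace): buf='JIVCC' cursor=0
After op 2 (select(0,2) replace("")): buf='VCC' cursor=0
After op 3 (select(0,2) replace("KAP")): buf='KAPC' cursor=3
After op 4 (left): buf='KAPC' cursor=2
After op 5 (select(0,3) replace("ZM")): buf='ZMC' cursor=2
After op 6 (left): buf='ZMC' cursor=1
After op 7 (insert('C')): buf='ZCMC' cursor=2
After op 8 (delete): buf='ZCC' cursor=2
After op 9 (select(0,1) replace("SWA")): buf='SWACC' cursor=3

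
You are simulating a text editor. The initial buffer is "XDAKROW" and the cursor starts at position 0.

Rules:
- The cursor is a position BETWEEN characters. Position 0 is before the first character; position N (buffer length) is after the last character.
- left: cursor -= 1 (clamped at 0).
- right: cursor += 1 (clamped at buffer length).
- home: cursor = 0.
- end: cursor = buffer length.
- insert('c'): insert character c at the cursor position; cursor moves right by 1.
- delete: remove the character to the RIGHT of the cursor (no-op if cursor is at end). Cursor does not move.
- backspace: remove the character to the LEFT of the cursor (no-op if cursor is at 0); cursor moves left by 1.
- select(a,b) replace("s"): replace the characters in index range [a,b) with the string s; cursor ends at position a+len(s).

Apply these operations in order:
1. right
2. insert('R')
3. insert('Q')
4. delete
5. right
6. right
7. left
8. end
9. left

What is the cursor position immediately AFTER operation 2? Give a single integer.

Answer: 2

Derivation:
After op 1 (right): buf='XDAKROW' cursor=1
After op 2 (insert('R')): buf='XRDAKROW' cursor=2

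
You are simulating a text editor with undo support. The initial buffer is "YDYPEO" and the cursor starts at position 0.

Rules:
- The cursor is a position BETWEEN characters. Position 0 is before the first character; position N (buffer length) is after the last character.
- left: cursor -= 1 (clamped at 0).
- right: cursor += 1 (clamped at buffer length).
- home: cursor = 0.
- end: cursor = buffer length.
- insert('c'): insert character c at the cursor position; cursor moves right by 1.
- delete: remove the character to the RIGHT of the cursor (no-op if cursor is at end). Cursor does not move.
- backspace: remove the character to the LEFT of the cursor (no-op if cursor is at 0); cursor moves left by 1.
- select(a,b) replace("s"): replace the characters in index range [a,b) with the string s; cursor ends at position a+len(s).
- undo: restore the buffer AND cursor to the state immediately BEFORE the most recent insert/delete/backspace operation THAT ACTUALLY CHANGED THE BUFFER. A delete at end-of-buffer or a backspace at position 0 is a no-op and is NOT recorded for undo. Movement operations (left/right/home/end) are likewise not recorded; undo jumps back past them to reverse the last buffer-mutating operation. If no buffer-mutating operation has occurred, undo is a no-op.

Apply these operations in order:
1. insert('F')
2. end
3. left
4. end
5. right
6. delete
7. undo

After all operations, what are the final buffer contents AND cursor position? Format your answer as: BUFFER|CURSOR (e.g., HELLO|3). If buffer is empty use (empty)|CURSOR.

After op 1 (insert('F')): buf='FYDYPEO' cursor=1
After op 2 (end): buf='FYDYPEO' cursor=7
After op 3 (left): buf='FYDYPEO' cursor=6
After op 4 (end): buf='FYDYPEO' cursor=7
After op 5 (right): buf='FYDYPEO' cursor=7
After op 6 (delete): buf='FYDYPEO' cursor=7
After op 7 (undo): buf='YDYPEO' cursor=0

Answer: YDYPEO|0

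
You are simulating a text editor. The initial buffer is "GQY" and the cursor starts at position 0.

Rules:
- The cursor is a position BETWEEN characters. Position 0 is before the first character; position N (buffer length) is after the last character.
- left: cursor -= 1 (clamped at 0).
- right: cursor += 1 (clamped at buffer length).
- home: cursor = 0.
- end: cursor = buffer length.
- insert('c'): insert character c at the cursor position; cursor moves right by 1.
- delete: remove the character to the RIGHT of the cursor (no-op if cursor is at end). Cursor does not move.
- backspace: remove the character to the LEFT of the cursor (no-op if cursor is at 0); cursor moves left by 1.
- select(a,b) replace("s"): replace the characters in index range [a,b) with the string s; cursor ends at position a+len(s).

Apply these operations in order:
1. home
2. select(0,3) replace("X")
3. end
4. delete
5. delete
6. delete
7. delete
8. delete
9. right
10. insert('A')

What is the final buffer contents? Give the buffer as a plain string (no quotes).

After op 1 (home): buf='GQY' cursor=0
After op 2 (select(0,3) replace("X")): buf='X' cursor=1
After op 3 (end): buf='X' cursor=1
After op 4 (delete): buf='X' cursor=1
After op 5 (delete): buf='X' cursor=1
After op 6 (delete): buf='X' cursor=1
After op 7 (delete): buf='X' cursor=1
After op 8 (delete): buf='X' cursor=1
After op 9 (right): buf='X' cursor=1
After op 10 (insert('A')): buf='XA' cursor=2

Answer: XA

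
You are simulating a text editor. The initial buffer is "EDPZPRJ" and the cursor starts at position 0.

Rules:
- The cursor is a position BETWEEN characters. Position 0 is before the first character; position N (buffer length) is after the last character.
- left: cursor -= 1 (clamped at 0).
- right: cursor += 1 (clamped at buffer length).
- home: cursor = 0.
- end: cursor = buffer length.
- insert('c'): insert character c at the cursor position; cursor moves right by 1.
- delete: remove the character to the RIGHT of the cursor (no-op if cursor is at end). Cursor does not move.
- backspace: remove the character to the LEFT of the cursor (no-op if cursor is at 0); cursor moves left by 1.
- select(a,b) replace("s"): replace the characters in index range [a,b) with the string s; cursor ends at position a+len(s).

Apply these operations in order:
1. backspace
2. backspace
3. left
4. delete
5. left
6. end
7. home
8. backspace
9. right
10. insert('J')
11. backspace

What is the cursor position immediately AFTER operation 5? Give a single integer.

After op 1 (backspace): buf='EDPZPRJ' cursor=0
After op 2 (backspace): buf='EDPZPRJ' cursor=0
After op 3 (left): buf='EDPZPRJ' cursor=0
After op 4 (delete): buf='DPZPRJ' cursor=0
After op 5 (left): buf='DPZPRJ' cursor=0

Answer: 0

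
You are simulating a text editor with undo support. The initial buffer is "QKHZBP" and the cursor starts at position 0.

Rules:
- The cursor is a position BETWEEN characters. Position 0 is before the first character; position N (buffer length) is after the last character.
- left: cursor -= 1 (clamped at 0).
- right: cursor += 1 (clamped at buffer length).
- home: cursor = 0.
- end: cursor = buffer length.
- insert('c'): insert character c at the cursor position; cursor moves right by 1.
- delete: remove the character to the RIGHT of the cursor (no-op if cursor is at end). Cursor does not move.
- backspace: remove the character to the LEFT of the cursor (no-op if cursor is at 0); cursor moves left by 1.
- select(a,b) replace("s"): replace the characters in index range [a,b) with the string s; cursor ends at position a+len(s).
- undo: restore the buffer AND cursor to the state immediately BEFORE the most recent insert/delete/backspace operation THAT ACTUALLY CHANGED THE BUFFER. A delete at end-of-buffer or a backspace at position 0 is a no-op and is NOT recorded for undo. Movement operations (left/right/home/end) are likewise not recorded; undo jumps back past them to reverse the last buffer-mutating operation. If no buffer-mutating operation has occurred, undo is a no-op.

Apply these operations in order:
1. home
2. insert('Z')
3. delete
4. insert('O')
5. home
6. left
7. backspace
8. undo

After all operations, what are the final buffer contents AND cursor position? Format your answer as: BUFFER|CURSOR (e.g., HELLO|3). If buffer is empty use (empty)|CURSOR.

After op 1 (home): buf='QKHZBP' cursor=0
After op 2 (insert('Z')): buf='ZQKHZBP' cursor=1
After op 3 (delete): buf='ZKHZBP' cursor=1
After op 4 (insert('O')): buf='ZOKHZBP' cursor=2
After op 5 (home): buf='ZOKHZBP' cursor=0
After op 6 (left): buf='ZOKHZBP' cursor=0
After op 7 (backspace): buf='ZOKHZBP' cursor=0
After op 8 (undo): buf='ZKHZBP' cursor=1

Answer: ZKHZBP|1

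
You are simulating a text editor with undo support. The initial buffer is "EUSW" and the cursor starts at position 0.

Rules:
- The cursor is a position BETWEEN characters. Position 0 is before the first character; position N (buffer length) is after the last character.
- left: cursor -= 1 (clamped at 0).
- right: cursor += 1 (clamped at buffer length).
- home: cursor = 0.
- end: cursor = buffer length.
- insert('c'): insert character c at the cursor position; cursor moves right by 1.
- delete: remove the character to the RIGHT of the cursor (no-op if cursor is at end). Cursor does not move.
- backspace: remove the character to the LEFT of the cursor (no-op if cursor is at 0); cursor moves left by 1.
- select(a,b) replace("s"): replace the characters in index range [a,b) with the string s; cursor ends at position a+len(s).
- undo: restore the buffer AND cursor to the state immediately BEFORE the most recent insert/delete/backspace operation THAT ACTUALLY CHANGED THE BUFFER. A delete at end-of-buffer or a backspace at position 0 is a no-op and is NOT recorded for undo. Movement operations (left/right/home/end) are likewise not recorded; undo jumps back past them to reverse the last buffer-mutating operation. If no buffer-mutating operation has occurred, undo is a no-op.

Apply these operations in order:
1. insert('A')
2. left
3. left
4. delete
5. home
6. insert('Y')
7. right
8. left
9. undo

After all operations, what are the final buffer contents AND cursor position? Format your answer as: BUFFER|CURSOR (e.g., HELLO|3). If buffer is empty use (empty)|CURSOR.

After op 1 (insert('A')): buf='AEUSW' cursor=1
After op 2 (left): buf='AEUSW' cursor=0
After op 3 (left): buf='AEUSW' cursor=0
After op 4 (delete): buf='EUSW' cursor=0
After op 5 (home): buf='EUSW' cursor=0
After op 6 (insert('Y')): buf='YEUSW' cursor=1
After op 7 (right): buf='YEUSW' cursor=2
After op 8 (left): buf='YEUSW' cursor=1
After op 9 (undo): buf='EUSW' cursor=0

Answer: EUSW|0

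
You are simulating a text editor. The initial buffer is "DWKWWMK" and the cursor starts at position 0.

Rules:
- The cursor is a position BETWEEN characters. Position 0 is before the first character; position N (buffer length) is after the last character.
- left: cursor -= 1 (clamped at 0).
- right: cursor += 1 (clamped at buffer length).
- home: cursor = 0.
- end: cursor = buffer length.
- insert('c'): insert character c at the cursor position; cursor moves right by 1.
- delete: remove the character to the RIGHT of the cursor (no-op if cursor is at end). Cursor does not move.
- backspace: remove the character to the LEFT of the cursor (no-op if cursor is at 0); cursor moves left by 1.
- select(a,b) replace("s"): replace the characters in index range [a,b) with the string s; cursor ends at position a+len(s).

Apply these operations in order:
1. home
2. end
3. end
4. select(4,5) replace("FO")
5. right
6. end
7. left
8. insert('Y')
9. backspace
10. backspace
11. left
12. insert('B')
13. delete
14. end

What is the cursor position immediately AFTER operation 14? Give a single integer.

Answer: 7

Derivation:
After op 1 (home): buf='DWKWWMK' cursor=0
After op 2 (end): buf='DWKWWMK' cursor=7
After op 3 (end): buf='DWKWWMK' cursor=7
After op 4 (select(4,5) replace("FO")): buf='DWKWFOMK' cursor=6
After op 5 (right): buf='DWKWFOMK' cursor=7
After op 6 (end): buf='DWKWFOMK' cursor=8
After op 7 (left): buf='DWKWFOMK' cursor=7
After op 8 (insert('Y')): buf='DWKWFOMYK' cursor=8
After op 9 (backspace): buf='DWKWFOMK' cursor=7
After op 10 (backspace): buf='DWKWFOK' cursor=6
After op 11 (left): buf='DWKWFOK' cursor=5
After op 12 (insert('B')): buf='DWKWFBOK' cursor=6
After op 13 (delete): buf='DWKWFBK' cursor=6
After op 14 (end): buf='DWKWFBK' cursor=7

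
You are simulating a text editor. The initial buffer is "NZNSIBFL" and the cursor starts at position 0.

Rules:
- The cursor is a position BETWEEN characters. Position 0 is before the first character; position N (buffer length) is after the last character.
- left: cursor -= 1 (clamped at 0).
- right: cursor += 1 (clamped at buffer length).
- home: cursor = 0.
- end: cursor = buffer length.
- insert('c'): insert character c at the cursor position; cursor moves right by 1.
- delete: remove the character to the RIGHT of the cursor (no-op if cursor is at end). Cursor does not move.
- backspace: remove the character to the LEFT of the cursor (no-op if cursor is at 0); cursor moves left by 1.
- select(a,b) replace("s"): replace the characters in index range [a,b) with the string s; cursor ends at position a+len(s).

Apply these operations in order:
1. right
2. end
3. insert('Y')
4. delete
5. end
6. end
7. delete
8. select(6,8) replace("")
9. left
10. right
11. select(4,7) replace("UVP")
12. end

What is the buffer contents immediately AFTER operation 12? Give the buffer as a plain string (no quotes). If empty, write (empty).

Answer: NZNSUVP

Derivation:
After op 1 (right): buf='NZNSIBFL' cursor=1
After op 2 (end): buf='NZNSIBFL' cursor=8
After op 3 (insert('Y')): buf='NZNSIBFLY' cursor=9
After op 4 (delete): buf='NZNSIBFLY' cursor=9
After op 5 (end): buf='NZNSIBFLY' cursor=9
After op 6 (end): buf='NZNSIBFLY' cursor=9
After op 7 (delete): buf='NZNSIBFLY' cursor=9
After op 8 (select(6,8) replace("")): buf='NZNSIBY' cursor=6
After op 9 (left): buf='NZNSIBY' cursor=5
After op 10 (right): buf='NZNSIBY' cursor=6
After op 11 (select(4,7) replace("UVP")): buf='NZNSUVP' cursor=7
After op 12 (end): buf='NZNSUVP' cursor=7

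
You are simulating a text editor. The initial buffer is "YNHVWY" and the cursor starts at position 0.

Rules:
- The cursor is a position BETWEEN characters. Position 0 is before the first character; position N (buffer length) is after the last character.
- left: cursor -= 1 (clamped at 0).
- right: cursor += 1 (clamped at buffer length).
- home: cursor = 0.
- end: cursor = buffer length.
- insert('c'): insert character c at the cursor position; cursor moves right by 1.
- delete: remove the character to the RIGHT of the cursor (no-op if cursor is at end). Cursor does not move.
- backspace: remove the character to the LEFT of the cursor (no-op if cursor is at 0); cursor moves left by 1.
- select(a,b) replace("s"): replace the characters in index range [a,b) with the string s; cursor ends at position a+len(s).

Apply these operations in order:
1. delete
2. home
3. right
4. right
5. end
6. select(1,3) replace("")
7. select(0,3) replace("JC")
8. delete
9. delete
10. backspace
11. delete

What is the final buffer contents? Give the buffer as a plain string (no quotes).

Answer: J

Derivation:
After op 1 (delete): buf='NHVWY' cursor=0
After op 2 (home): buf='NHVWY' cursor=0
After op 3 (right): buf='NHVWY' cursor=1
After op 4 (right): buf='NHVWY' cursor=2
After op 5 (end): buf='NHVWY' cursor=5
After op 6 (select(1,3) replace("")): buf='NWY' cursor=1
After op 7 (select(0,3) replace("JC")): buf='JC' cursor=2
After op 8 (delete): buf='JC' cursor=2
After op 9 (delete): buf='JC' cursor=2
After op 10 (backspace): buf='J' cursor=1
After op 11 (delete): buf='J' cursor=1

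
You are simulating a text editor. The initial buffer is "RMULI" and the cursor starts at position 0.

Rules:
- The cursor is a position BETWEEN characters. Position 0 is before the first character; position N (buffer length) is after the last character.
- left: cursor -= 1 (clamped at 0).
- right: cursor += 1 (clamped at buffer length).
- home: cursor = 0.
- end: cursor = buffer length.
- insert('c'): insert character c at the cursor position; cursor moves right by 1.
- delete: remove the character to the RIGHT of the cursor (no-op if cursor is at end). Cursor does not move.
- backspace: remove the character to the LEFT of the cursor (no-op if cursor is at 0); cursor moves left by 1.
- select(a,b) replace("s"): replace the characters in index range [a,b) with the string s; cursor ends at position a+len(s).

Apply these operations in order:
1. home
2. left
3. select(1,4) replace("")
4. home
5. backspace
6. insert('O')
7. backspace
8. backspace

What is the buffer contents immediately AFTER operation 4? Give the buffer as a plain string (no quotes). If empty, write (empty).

Answer: RI

Derivation:
After op 1 (home): buf='RMULI' cursor=0
After op 2 (left): buf='RMULI' cursor=0
After op 3 (select(1,4) replace("")): buf='RI' cursor=1
After op 4 (home): buf='RI' cursor=0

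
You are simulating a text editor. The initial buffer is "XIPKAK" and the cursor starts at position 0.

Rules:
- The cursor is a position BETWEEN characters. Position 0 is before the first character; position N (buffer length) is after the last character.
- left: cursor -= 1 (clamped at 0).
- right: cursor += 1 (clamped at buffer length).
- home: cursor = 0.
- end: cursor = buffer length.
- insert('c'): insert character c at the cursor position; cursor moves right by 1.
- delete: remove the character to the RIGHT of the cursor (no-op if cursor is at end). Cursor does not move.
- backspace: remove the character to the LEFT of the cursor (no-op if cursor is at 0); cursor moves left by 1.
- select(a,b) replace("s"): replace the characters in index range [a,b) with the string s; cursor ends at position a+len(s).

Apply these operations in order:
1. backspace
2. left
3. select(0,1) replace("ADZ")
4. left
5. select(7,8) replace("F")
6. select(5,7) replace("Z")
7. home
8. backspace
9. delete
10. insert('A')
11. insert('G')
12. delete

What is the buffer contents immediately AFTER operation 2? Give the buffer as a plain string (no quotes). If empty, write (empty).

After op 1 (backspace): buf='XIPKAK' cursor=0
After op 2 (left): buf='XIPKAK' cursor=0

Answer: XIPKAK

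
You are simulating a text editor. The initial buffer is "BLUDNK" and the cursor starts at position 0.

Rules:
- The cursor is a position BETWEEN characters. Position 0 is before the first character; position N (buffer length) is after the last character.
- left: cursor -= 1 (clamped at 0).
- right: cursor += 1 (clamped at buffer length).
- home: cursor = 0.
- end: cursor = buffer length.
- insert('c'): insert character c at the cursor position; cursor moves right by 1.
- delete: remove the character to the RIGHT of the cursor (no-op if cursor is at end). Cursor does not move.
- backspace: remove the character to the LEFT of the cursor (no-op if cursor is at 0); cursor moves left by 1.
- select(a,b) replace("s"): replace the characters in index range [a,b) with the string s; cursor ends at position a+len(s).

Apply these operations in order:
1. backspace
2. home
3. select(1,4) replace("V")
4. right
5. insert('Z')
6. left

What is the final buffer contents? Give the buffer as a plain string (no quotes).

After op 1 (backspace): buf='BLUDNK' cursor=0
After op 2 (home): buf='BLUDNK' cursor=0
After op 3 (select(1,4) replace("V")): buf='BVNK' cursor=2
After op 4 (right): buf='BVNK' cursor=3
After op 5 (insert('Z')): buf='BVNZK' cursor=4
After op 6 (left): buf='BVNZK' cursor=3

Answer: BVNZK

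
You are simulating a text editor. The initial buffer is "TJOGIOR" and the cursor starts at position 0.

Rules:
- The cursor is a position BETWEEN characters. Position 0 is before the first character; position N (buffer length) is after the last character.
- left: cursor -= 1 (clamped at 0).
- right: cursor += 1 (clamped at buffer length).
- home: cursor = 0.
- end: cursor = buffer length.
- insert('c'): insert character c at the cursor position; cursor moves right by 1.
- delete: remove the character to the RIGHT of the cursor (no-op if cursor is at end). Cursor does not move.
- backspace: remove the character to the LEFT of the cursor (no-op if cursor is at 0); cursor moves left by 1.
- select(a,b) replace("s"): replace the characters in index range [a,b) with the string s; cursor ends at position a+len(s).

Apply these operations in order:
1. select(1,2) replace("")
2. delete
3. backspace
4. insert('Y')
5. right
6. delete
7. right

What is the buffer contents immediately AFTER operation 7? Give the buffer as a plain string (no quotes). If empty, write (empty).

Answer: YGOR

Derivation:
After op 1 (select(1,2) replace("")): buf='TOGIOR' cursor=1
After op 2 (delete): buf='TGIOR' cursor=1
After op 3 (backspace): buf='GIOR' cursor=0
After op 4 (insert('Y')): buf='YGIOR' cursor=1
After op 5 (right): buf='YGIOR' cursor=2
After op 6 (delete): buf='YGOR' cursor=2
After op 7 (right): buf='YGOR' cursor=3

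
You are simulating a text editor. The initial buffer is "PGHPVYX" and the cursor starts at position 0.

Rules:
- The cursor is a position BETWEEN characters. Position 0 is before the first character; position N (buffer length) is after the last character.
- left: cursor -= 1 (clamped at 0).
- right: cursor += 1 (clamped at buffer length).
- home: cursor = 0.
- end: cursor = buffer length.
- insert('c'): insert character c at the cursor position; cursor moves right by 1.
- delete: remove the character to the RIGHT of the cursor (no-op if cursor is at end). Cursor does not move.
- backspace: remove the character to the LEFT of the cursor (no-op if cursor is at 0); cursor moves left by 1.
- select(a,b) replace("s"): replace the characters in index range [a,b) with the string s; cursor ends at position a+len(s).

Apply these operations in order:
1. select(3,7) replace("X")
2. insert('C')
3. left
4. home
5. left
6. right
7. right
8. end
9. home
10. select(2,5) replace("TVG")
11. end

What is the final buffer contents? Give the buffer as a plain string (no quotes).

Answer: PGTVG

Derivation:
After op 1 (select(3,7) replace("X")): buf='PGHX' cursor=4
After op 2 (insert('C')): buf='PGHXC' cursor=5
After op 3 (left): buf='PGHXC' cursor=4
After op 4 (home): buf='PGHXC' cursor=0
After op 5 (left): buf='PGHXC' cursor=0
After op 6 (right): buf='PGHXC' cursor=1
After op 7 (right): buf='PGHXC' cursor=2
After op 8 (end): buf='PGHXC' cursor=5
After op 9 (home): buf='PGHXC' cursor=0
After op 10 (select(2,5) replace("TVG")): buf='PGTVG' cursor=5
After op 11 (end): buf='PGTVG' cursor=5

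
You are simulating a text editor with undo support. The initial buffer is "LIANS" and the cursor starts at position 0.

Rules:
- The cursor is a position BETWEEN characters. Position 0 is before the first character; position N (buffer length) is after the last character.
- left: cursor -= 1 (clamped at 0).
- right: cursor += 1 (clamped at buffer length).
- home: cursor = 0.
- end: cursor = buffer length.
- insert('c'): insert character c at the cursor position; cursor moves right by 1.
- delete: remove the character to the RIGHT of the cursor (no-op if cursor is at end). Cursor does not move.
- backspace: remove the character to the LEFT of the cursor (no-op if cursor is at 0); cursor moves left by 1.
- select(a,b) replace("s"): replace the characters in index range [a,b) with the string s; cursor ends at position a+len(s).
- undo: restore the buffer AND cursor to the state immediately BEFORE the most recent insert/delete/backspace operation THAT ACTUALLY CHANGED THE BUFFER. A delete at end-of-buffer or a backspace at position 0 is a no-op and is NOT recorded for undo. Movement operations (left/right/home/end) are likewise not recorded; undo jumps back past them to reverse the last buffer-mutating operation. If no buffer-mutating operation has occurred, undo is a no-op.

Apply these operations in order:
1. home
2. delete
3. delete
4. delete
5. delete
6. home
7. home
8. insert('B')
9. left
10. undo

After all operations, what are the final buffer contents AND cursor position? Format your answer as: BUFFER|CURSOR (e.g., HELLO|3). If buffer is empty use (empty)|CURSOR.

After op 1 (home): buf='LIANS' cursor=0
After op 2 (delete): buf='IANS' cursor=0
After op 3 (delete): buf='ANS' cursor=0
After op 4 (delete): buf='NS' cursor=0
After op 5 (delete): buf='S' cursor=0
After op 6 (home): buf='S' cursor=0
After op 7 (home): buf='S' cursor=0
After op 8 (insert('B')): buf='BS' cursor=1
After op 9 (left): buf='BS' cursor=0
After op 10 (undo): buf='S' cursor=0

Answer: S|0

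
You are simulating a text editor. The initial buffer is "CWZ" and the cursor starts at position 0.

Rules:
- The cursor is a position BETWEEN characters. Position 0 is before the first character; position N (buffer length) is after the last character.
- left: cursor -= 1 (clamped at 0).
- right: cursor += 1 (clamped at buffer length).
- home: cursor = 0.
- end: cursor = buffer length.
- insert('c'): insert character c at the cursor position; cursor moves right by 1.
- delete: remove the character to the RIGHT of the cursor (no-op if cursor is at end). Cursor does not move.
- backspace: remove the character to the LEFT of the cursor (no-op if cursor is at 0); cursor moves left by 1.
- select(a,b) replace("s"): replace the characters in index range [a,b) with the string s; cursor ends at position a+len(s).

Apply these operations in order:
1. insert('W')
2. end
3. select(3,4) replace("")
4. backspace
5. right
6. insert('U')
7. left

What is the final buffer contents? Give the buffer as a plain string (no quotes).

Answer: WCU

Derivation:
After op 1 (insert('W')): buf='WCWZ' cursor=1
After op 2 (end): buf='WCWZ' cursor=4
After op 3 (select(3,4) replace("")): buf='WCW' cursor=3
After op 4 (backspace): buf='WC' cursor=2
After op 5 (right): buf='WC' cursor=2
After op 6 (insert('U')): buf='WCU' cursor=3
After op 7 (left): buf='WCU' cursor=2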